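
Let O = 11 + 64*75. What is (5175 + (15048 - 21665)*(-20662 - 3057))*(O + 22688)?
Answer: 4316072491202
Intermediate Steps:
O = 4811 (O = 11 + 4800 = 4811)
(5175 + (15048 - 21665)*(-20662 - 3057))*(O + 22688) = (5175 + (15048 - 21665)*(-20662 - 3057))*(4811 + 22688) = (5175 - 6617*(-23719))*27499 = (5175 + 156948623)*27499 = 156953798*27499 = 4316072491202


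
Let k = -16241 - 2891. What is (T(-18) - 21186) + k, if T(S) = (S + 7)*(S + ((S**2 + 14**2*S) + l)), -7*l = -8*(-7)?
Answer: -4788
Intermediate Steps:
l = -8 (l = -(-8)*(-7)/7 = -1/7*56 = -8)
T(S) = (7 + S)*(-8 + S**2 + 197*S) (T(S) = (S + 7)*(S + ((S**2 + 14**2*S) - 8)) = (7 + S)*(S + ((S**2 + 196*S) - 8)) = (7 + S)*(S + (-8 + S**2 + 196*S)) = (7 + S)*(-8 + S**2 + 197*S))
k = -19132
(T(-18) - 21186) + k = ((-56 + (-18)**3 + 204*(-18)**2 + 1371*(-18)) - 21186) - 19132 = ((-56 - 5832 + 204*324 - 24678) - 21186) - 19132 = ((-56 - 5832 + 66096 - 24678) - 21186) - 19132 = (35530 - 21186) - 19132 = 14344 - 19132 = -4788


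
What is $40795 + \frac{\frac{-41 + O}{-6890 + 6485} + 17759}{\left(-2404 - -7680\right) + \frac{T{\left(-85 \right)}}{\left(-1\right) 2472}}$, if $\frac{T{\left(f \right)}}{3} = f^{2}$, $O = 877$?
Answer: $\frac{71714585217641}{1757780595} \approx 40798.0$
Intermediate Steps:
$T{\left(f \right)} = 3 f^{2}$
$40795 + \frac{\frac{-41 + O}{-6890 + 6485} + 17759}{\left(-2404 - -7680\right) + \frac{T{\left(-85 \right)}}{\left(-1\right) 2472}} = 40795 + \frac{\frac{-41 + 877}{-6890 + 6485} + 17759}{\left(-2404 - -7680\right) + \frac{3 \left(-85\right)^{2}}{\left(-1\right) 2472}} = 40795 + \frac{\frac{836}{-405} + 17759}{\left(-2404 + 7680\right) + \frac{3 \cdot 7225}{-2472}} = 40795 + \frac{836 \left(- \frac{1}{405}\right) + 17759}{5276 + 21675 \left(- \frac{1}{2472}\right)} = 40795 + \frac{- \frac{836}{405} + 17759}{5276 - \frac{7225}{824}} = 40795 + \frac{7191559}{405 \cdot \frac{4340199}{824}} = 40795 + \frac{7191559}{405} \cdot \frac{824}{4340199} = 40795 + \frac{5925844616}{1757780595} = \frac{71714585217641}{1757780595}$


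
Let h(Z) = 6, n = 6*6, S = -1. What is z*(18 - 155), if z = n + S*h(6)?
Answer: -4110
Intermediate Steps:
n = 36
z = 30 (z = 36 - 1*6 = 36 - 6 = 30)
z*(18 - 155) = 30*(18 - 155) = 30*(-137) = -4110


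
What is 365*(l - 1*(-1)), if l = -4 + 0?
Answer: -1095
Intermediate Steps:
l = -4
365*(l - 1*(-1)) = 365*(-4 - 1*(-1)) = 365*(-4 + 1) = 365*(-3) = -1095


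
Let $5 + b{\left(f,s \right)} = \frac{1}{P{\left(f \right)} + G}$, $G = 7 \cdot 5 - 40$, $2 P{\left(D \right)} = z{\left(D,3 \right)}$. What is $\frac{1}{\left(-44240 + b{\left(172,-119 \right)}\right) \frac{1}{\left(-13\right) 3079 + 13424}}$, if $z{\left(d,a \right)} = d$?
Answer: $\frac{2154843}{3583844} \approx 0.60127$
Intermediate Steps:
$P{\left(D \right)} = \frac{D}{2}$
$G = -5$ ($G = 35 - 40 = -5$)
$b{\left(f,s \right)} = -5 + \frac{1}{-5 + \frac{f}{2}}$ ($b{\left(f,s \right)} = -5 + \frac{1}{\frac{f}{2} - 5} = -5 + \frac{1}{-5 + \frac{f}{2}}$)
$\frac{1}{\left(-44240 + b{\left(172,-119 \right)}\right) \frac{1}{\left(-13\right) 3079 + 13424}} = \frac{1}{\left(-44240 + \frac{52 - 860}{-10 + 172}\right) \frac{1}{\left(-13\right) 3079 + 13424}} = \frac{1}{\left(-44240 + \frac{52 - 860}{162}\right) \frac{1}{-40027 + 13424}} = \frac{1}{\left(-44240 + \frac{1}{162} \left(-808\right)\right) \frac{1}{-26603}} = \frac{1}{\left(-44240 - \frac{404}{81}\right) \left(- \frac{1}{26603}\right)} = \frac{1}{\left(- \frac{3583844}{81}\right) \left(- \frac{1}{26603}\right)} = \frac{1}{\frac{3583844}{2154843}} = \frac{2154843}{3583844}$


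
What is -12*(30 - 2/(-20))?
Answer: -1806/5 ≈ -361.20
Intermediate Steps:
-12*(30 - 2/(-20)) = -12*(30 - 2*(-1/20)) = -12*(30 + ⅒) = -12*301/10 = -1806/5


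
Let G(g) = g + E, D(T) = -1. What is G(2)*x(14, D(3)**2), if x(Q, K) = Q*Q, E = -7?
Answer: -980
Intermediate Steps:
G(g) = -7 + g (G(g) = g - 7 = -7 + g)
x(Q, K) = Q**2
G(2)*x(14, D(3)**2) = (-7 + 2)*14**2 = -5*196 = -980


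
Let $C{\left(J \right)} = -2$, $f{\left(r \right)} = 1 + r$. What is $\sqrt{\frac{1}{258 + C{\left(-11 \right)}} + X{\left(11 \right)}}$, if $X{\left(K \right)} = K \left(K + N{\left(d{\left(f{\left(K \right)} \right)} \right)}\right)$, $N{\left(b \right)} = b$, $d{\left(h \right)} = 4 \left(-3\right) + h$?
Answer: $\frac{\sqrt{30977}}{16} \approx 11.0$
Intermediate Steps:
$d{\left(h \right)} = -12 + h$
$X{\left(K \right)} = K \left(-11 + 2 K\right)$ ($X{\left(K \right)} = K \left(K + \left(-12 + \left(1 + K\right)\right)\right) = K \left(K + \left(-11 + K\right)\right) = K \left(-11 + 2 K\right)$)
$\sqrt{\frac{1}{258 + C{\left(-11 \right)}} + X{\left(11 \right)}} = \sqrt{\frac{1}{258 - 2} + 11 \left(-11 + 2 \cdot 11\right)} = \sqrt{\frac{1}{256} + 11 \left(-11 + 22\right)} = \sqrt{\frac{1}{256} + 11 \cdot 11} = \sqrt{\frac{1}{256} + 121} = \sqrt{\frac{30977}{256}} = \frac{\sqrt{30977}}{16}$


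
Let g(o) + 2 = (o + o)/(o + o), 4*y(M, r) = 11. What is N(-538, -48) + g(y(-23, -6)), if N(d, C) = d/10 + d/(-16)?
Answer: -847/40 ≈ -21.175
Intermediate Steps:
N(d, C) = 3*d/80 (N(d, C) = d*(1/10) + d*(-1/16) = d/10 - d/16 = 3*d/80)
y(M, r) = 11/4 (y(M, r) = (1/4)*11 = 11/4)
g(o) = -1 (g(o) = -2 + (o + o)/(o + o) = -2 + (2*o)/((2*o)) = -2 + (2*o)*(1/(2*o)) = -2 + 1 = -1)
N(-538, -48) + g(y(-23, -6)) = (3/80)*(-538) - 1 = -807/40 - 1 = -847/40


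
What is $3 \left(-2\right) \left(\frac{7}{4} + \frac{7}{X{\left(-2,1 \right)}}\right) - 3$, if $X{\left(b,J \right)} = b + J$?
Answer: $\frac{57}{2} \approx 28.5$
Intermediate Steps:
$X{\left(b,J \right)} = J + b$
$3 \left(-2\right) \left(\frac{7}{4} + \frac{7}{X{\left(-2,1 \right)}}\right) - 3 = 3 \left(-2\right) \left(\frac{7}{4} + \frac{7}{1 - 2}\right) - 3 = - 6 \left(7 \cdot \frac{1}{4} + \frac{7}{-1}\right) - 3 = - 6 \left(\frac{7}{4} + 7 \left(-1\right)\right) - 3 = - 6 \left(\frac{7}{4} - 7\right) - 3 = \left(-6\right) \left(- \frac{21}{4}\right) - 3 = \frac{63}{2} - 3 = \frac{57}{2}$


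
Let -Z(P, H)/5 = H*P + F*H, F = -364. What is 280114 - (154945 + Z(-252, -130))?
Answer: 525569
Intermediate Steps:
Z(P, H) = 1820*H - 5*H*P (Z(P, H) = -5*(H*P - 364*H) = -5*(-364*H + H*P) = 1820*H - 5*H*P)
280114 - (154945 + Z(-252, -130)) = 280114 - (154945 + 5*(-130)*(364 - 1*(-252))) = 280114 - (154945 + 5*(-130)*(364 + 252)) = 280114 - (154945 + 5*(-130)*616) = 280114 - (154945 - 400400) = 280114 - 1*(-245455) = 280114 + 245455 = 525569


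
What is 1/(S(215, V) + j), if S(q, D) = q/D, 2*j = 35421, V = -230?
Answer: 23/407320 ≈ 5.6467e-5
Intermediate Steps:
j = 35421/2 (j = (½)*35421 = 35421/2 ≈ 17711.)
1/(S(215, V) + j) = 1/(215/(-230) + 35421/2) = 1/(215*(-1/230) + 35421/2) = 1/(-43/46 + 35421/2) = 1/(407320/23) = 23/407320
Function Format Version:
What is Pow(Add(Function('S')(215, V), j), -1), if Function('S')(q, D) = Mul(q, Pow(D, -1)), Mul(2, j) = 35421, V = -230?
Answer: Rational(23, 407320) ≈ 5.6467e-5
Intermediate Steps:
j = Rational(35421, 2) (j = Mul(Rational(1, 2), 35421) = Rational(35421, 2) ≈ 17711.)
Pow(Add(Function('S')(215, V), j), -1) = Pow(Add(Mul(215, Pow(-230, -1)), Rational(35421, 2)), -1) = Pow(Add(Mul(215, Rational(-1, 230)), Rational(35421, 2)), -1) = Pow(Add(Rational(-43, 46), Rational(35421, 2)), -1) = Pow(Rational(407320, 23), -1) = Rational(23, 407320)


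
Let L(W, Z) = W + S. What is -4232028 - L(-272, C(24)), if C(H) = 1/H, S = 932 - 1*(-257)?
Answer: -4232945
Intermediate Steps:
S = 1189 (S = 932 + 257 = 1189)
C(H) = 1/H
L(W, Z) = 1189 + W (L(W, Z) = W + 1189 = 1189 + W)
-4232028 - L(-272, C(24)) = -4232028 - (1189 - 272) = -4232028 - 1*917 = -4232028 - 917 = -4232945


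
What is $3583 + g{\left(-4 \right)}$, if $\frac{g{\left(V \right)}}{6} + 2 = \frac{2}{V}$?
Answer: $3568$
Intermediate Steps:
$g{\left(V \right)} = -12 + \frac{12}{V}$ ($g{\left(V \right)} = -12 + 6 \frac{2}{V} = -12 + \frac{12}{V}$)
$3583 + g{\left(-4 \right)} = 3583 - \left(12 - \frac{12}{-4}\right) = 3583 + \left(-12 + 12 \left(- \frac{1}{4}\right)\right) = 3583 - 15 = 3568$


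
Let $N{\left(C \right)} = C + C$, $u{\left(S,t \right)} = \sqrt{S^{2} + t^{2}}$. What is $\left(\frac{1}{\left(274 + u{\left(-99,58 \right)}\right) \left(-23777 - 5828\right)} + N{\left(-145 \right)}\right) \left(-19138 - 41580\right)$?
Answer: $\frac{32273668978410832}{1832875155} - \frac{60718 \sqrt{13165}}{1832875155} \approx 1.7608 \cdot 10^{7}$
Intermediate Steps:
$N{\left(C \right)} = 2 C$
$\left(\frac{1}{\left(274 + u{\left(-99,58 \right)}\right) \left(-23777 - 5828\right)} + N{\left(-145 \right)}\right) \left(-19138 - 41580\right) = \left(\frac{1}{\left(274 + \sqrt{\left(-99\right)^{2} + 58^{2}}\right) \left(-23777 - 5828\right)} + 2 \left(-145\right)\right) \left(-19138 - 41580\right) = \left(\frac{1}{\left(274 + \sqrt{9801 + 3364}\right) \left(-29605\right)} - 290\right) \left(-60718\right) = \left(\frac{1}{\left(274 + \sqrt{13165}\right) \left(-29605\right)} - 290\right) \left(-60718\right) = \left(\frac{1}{-8111770 - 29605 \sqrt{13165}} - 290\right) \left(-60718\right) = \left(-290 + \frac{1}{-8111770 - 29605 \sqrt{13165}}\right) \left(-60718\right) = 17608220 - \frac{60718}{-8111770 - 29605 \sqrt{13165}}$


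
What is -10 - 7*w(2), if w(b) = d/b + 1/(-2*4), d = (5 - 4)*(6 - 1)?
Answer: -213/8 ≈ -26.625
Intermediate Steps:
d = 5 (d = 1*5 = 5)
w(b) = -1/8 + 5/b (w(b) = 5/b + 1/(-2*4) = 5/b - 1/2*1/4 = 5/b - 1/8 = -1/8 + 5/b)
-10 - 7*w(2) = -10 - 7*(40 - 1*2)/(8*2) = -10 - 7*(40 - 2)/(8*2) = -10 - 7*38/(8*2) = -10 - 7*19/8 = -10 - 133/8 = -213/8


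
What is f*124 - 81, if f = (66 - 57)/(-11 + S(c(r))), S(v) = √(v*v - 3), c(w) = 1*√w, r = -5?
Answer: -7575/43 - 744*I*√2/43 ≈ -176.16 - 24.469*I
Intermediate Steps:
c(w) = √w
S(v) = √(-3 + v²) (S(v) = √(v² - 3) = √(-3 + v²))
f = 9/(-11 + 2*I*√2) (f = (66 - 57)/(-11 + √(-3 + (√(-5))²)) = 9/(-11 + √(-3 + (I*√5)²)) = 9/(-11 + √(-3 - 5)) = 9/(-11 + √(-8)) = 9/(-11 + 2*I*√2) ≈ -0.76744 - 0.19733*I)
f*124 - 81 = (-33/43 - 6*I*√2/43)*124 - 81 = (-4092/43 - 744*I*√2/43) - 81 = -7575/43 - 744*I*√2/43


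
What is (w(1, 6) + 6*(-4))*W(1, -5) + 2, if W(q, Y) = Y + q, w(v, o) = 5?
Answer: 78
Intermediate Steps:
(w(1, 6) + 6*(-4))*W(1, -5) + 2 = (5 + 6*(-4))*(-5 + 1) + 2 = (5 - 24)*(-4) + 2 = -19*(-4) + 2 = 76 + 2 = 78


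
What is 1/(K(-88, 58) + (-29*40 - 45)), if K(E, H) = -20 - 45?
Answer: -1/1270 ≈ -0.00078740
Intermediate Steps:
K(E, H) = -65
1/(K(-88, 58) + (-29*40 - 45)) = 1/(-65 + (-29*40 - 45)) = 1/(-65 + (-1160 - 45)) = 1/(-65 - 1205) = 1/(-1270) = -1/1270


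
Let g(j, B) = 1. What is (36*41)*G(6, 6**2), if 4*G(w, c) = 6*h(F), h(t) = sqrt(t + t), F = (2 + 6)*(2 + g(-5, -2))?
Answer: 8856*sqrt(3) ≈ 15339.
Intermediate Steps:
F = 24 (F = (2 + 6)*(2 + 1) = 8*3 = 24)
h(t) = sqrt(2)*sqrt(t) (h(t) = sqrt(2*t) = sqrt(2)*sqrt(t))
G(w, c) = 6*sqrt(3) (G(w, c) = (6*(sqrt(2)*sqrt(24)))/4 = (6*(sqrt(2)*(2*sqrt(6))))/4 = (6*(4*sqrt(3)))/4 = (24*sqrt(3))/4 = 6*sqrt(3))
(36*41)*G(6, 6**2) = (36*41)*(6*sqrt(3)) = 1476*(6*sqrt(3)) = 8856*sqrt(3)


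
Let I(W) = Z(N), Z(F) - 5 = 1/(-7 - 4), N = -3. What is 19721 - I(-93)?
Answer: 216877/11 ≈ 19716.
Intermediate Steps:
Z(F) = 54/11 (Z(F) = 5 + 1/(-7 - 4) = 5 + 1/(-11) = 5 - 1/11 = 54/11)
I(W) = 54/11
19721 - I(-93) = 19721 - 1*54/11 = 19721 - 54/11 = 216877/11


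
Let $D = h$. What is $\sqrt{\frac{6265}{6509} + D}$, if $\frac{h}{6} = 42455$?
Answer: $\frac{\sqrt{10792207322015}}{6509} \approx 504.71$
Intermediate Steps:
$h = 254730$ ($h = 6 \cdot 42455 = 254730$)
$D = 254730$
$\sqrt{\frac{6265}{6509} + D} = \sqrt{\frac{6265}{6509} + 254730} = \sqrt{\frac{1658043835}{6509}} = \frac{\sqrt{10792207322015}}{6509}$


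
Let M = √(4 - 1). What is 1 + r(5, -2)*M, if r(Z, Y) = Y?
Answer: 1 - 2*√3 ≈ -2.4641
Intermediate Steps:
M = √3 ≈ 1.7320
1 + r(5, -2)*M = 1 - 2*√3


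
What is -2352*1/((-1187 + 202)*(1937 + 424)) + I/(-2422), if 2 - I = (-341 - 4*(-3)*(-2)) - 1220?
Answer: -1228335617/1877522290 ≈ -0.65423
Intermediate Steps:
I = 1587 (I = 2 - ((-341 - 4*(-3)*(-2)) - 1220) = 2 - ((-341 + 12*(-2)) - 1220) = 2 - ((-341 - 24) - 1220) = 2 - (-365 - 1220) = 2 - 1*(-1585) = 2 + 1585 = 1587)
-2352*1/((-1187 + 202)*(1937 + 424)) + I/(-2422) = -2352*1/((-1187 + 202)*(1937 + 424)) + 1587/(-2422) = -2352/((-985*2361)) + 1587*(-1/2422) = -2352/(-2325585) - 1587/2422 = -2352*(-1/2325585) - 1587/2422 = 784/775195 - 1587/2422 = -1228335617/1877522290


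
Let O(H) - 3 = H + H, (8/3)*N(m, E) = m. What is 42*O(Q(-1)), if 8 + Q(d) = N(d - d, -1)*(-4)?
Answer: -546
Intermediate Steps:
N(m, E) = 3*m/8
Q(d) = -8 (Q(d) = -8 + (3*(d - d)/8)*(-4) = -8 + ((3/8)*0)*(-4) = -8 + 0*(-4) = -8 + 0 = -8)
O(H) = 3 + 2*H (O(H) = 3 + (H + H) = 3 + 2*H)
42*O(Q(-1)) = 42*(3 + 2*(-8)) = 42*(3 - 16) = 42*(-13) = -546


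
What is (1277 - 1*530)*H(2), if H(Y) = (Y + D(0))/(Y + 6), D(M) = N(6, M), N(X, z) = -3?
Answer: -747/8 ≈ -93.375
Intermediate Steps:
D(M) = -3
H(Y) = (-3 + Y)/(6 + Y) (H(Y) = (Y - 3)/(Y + 6) = (-3 + Y)/(6 + Y))
(1277 - 1*530)*H(2) = (1277 - 1*530)*((-3 + 2)/(6 + 2)) = (1277 - 530)*(-1/8) = 747*((1/8)*(-1)) = 747*(-1/8) = -747/8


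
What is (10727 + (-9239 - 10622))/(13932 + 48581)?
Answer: -9134/62513 ≈ -0.14611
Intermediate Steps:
(10727 + (-9239 - 10622))/(13932 + 48581) = (10727 - 19861)/62513 = -9134*1/62513 = -9134/62513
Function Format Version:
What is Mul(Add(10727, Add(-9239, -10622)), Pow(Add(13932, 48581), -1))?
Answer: Rational(-9134, 62513) ≈ -0.14611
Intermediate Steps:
Mul(Add(10727, Add(-9239, -10622)), Pow(Add(13932, 48581), -1)) = Mul(Add(10727, -19861), Pow(62513, -1)) = Mul(-9134, Rational(1, 62513)) = Rational(-9134, 62513)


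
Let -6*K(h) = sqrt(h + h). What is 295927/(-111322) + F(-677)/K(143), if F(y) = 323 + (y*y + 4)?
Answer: -295927/111322 - 125088*sqrt(286)/13 ≈ -1.6273e+5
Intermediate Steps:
K(h) = -sqrt(2)*sqrt(h)/6 (K(h) = -sqrt(h + h)/6 = -sqrt(2)*sqrt(h)/6)
F(y) = 327 + y**2 (F(y) = 323 + (y**2 + 4) = 323 + (4 + y**2) = 327 + y**2)
295927/(-111322) + F(-677)/K(143) = 295927/(-111322) + (327 + (-677)**2)/((-sqrt(2)*sqrt(143)/6)) = 295927*(-1/111322) + (327 + 458329)/((-sqrt(286)/6)) = -295927/111322 + 458656*(-3*sqrt(286)/143) = -295927/111322 - 125088*sqrt(286)/13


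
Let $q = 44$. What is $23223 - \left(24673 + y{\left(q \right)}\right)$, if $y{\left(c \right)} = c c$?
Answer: $-3386$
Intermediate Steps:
$y{\left(c \right)} = c^{2}$
$23223 - \left(24673 + y{\left(q \right)}\right) = 23223 - 26609 = -3386$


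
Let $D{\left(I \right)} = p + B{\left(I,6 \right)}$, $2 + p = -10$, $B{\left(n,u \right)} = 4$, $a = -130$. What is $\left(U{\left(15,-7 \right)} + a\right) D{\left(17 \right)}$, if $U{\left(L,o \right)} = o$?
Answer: $1096$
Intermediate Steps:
$p = -12$ ($p = -2 - 10 = -12$)
$D{\left(I \right)} = -8$ ($D{\left(I \right)} = -12 + 4 = -8$)
$\left(U{\left(15,-7 \right)} + a\right) D{\left(17 \right)} = \left(-7 - 130\right) \left(-8\right) = \left(-137\right) \left(-8\right) = 1096$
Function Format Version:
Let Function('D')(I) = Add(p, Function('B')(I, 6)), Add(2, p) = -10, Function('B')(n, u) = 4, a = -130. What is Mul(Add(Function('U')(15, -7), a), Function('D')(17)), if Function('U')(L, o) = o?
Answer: 1096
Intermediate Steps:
p = -12 (p = Add(-2, -10) = -12)
Function('D')(I) = -8 (Function('D')(I) = Add(-12, 4) = -8)
Mul(Add(Function('U')(15, -7), a), Function('D')(17)) = Mul(Add(-7, -130), -8) = Mul(-137, -8) = 1096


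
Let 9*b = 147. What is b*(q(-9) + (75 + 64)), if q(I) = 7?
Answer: 7154/3 ≈ 2384.7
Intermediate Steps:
b = 49/3 (b = (⅑)*147 = 49/3 ≈ 16.333)
b*(q(-9) + (75 + 64)) = 49*(7 + (75 + 64))/3 = 49*(7 + 139)/3 = (49/3)*146 = 7154/3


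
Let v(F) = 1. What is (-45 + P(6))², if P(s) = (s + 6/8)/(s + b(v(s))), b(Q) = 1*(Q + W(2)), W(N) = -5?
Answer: 110889/64 ≈ 1732.6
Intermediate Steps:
b(Q) = -5 + Q (b(Q) = 1*(Q - 5) = 1*(-5 + Q) = -5 + Q)
P(s) = (¾ + s)/(-4 + s) (P(s) = (s + 6/8)/(s + (-5 + 1)) = (s + 6*(⅛))/(s - 4) = (s + ¾)/(-4 + s) = (¾ + s)/(-4 + s))
(-45 + P(6))² = (-45 + (¾ + 6)/(-4 + 6))² = (-45 + (27/4)/2)² = (-45 + (½)*(27/4))² = (-45 + 27/8)² = (-333/8)² = 110889/64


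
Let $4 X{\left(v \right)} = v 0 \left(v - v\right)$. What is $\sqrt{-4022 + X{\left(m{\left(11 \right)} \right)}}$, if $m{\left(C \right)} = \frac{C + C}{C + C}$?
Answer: $i \sqrt{4022} \approx 63.419 i$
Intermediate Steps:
$m{\left(C \right)} = 1$ ($m{\left(C \right)} = \frac{2 C}{2 C} = 2 C \frac{1}{2 C} = 1$)
$X{\left(v \right)} = 0$ ($X{\left(v \right)} = \frac{v 0 \left(v - v\right)}{4} = \frac{0 \cdot 0}{4} = \frac{1}{4} \cdot 0 = 0$)
$\sqrt{-4022 + X{\left(m{\left(11 \right)} \right)}} = \sqrt{-4022 + 0} = \sqrt{-4022} = i \sqrt{4022}$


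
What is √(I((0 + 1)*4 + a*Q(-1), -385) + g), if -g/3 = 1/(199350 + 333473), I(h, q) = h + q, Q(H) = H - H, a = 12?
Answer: 3*I*√12018448299202/532823 ≈ 19.519*I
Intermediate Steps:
Q(H) = 0
g = -3/532823 (g = -3/(199350 + 333473) = -3/532823 ≈ -5.6304e-6)
√(I((0 + 1)*4 + a*Q(-1), -385) + g) = √((((0 + 1)*4 + 12*0) - 385) - 3/532823) = √(((1*4 + 0) - 385) - 3/532823) = √(((4 + 0) - 385) - 3/532823) = √((4 - 385) - 3/532823) = √(-381 - 3/532823) = √(-203005566/532823) = 3*I*√12018448299202/532823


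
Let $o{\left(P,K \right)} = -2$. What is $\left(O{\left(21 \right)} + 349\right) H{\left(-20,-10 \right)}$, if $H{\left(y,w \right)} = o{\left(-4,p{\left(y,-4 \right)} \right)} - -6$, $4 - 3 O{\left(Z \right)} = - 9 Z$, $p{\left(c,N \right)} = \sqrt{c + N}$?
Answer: $\frac{4960}{3} \approx 1653.3$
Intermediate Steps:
$p{\left(c,N \right)} = \sqrt{N + c}$
$O{\left(Z \right)} = \frac{4}{3} + 3 Z$ ($O{\left(Z \right)} = \frac{4}{3} - \frac{\left(-9\right) Z}{3} = \frac{4}{3} + 3 Z$)
$H{\left(y,w \right)} = 4$ ($H{\left(y,w \right)} = -2 - -6 = -2 + 6 = 4$)
$\left(O{\left(21 \right)} + 349\right) H{\left(-20,-10 \right)} = \left(\left(\frac{4}{3} + 3 \cdot 21\right) + 349\right) 4 = \left(\left(\frac{4}{3} + 63\right) + 349\right) 4 = \left(\frac{193}{3} + 349\right) 4 = \frac{1240}{3} \cdot 4 = \frac{4960}{3}$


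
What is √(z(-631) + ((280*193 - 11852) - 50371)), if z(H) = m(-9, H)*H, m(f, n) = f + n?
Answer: √395657 ≈ 629.01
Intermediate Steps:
z(H) = H*(-9 + H) (z(H) = (-9 + H)*H = H*(-9 + H))
√(z(-631) + ((280*193 - 11852) - 50371)) = √(-631*(-9 - 631) + ((280*193 - 11852) - 50371)) = √(-631*(-640) + ((54040 - 11852) - 50371)) = √(403840 + (42188 - 50371)) = √(403840 - 8183) = √395657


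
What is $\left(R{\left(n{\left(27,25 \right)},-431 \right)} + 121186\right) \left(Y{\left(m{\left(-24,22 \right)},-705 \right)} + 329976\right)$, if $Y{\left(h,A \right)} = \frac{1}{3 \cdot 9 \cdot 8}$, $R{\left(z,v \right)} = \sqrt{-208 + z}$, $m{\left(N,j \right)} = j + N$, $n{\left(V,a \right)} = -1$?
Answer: $\frac{4318754986481}{108} + \frac{71274817 i \sqrt{209}}{216} \approx 3.9988 \cdot 10^{10} + 4.7704 \cdot 10^{6} i$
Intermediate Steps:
$m{\left(N,j \right)} = N + j$
$Y{\left(h,A \right)} = \frac{1}{216}$ ($Y{\left(h,A \right)} = \frac{1}{27 \cdot 8} = \frac{1}{216}$)
$\left(R{\left(n{\left(27,25 \right)},-431 \right)} + 121186\right) \left(Y{\left(m{\left(-24,22 \right)},-705 \right)} + 329976\right) = \left(\sqrt{-208 - 1} + 121186\right) \left(\frac{1}{216} + 329976\right) = \left(\sqrt{-209} + 121186\right) \frac{71274817}{216} = \left(i \sqrt{209} + 121186\right) \frac{71274817}{216} = \left(121186 + i \sqrt{209}\right) \frac{71274817}{216} = \frac{4318754986481}{108} + \frac{71274817 i \sqrt{209}}{216}$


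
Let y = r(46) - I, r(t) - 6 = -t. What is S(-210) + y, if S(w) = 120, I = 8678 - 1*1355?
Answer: -7243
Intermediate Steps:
I = 7323 (I = 8678 - 1355 = 7323)
r(t) = 6 - t
y = -7363 (y = (6 - 1*46) - 1*7323 = (6 - 46) - 7323 = -40 - 7323 = -7363)
S(-210) + y = 120 - 7363 = -7243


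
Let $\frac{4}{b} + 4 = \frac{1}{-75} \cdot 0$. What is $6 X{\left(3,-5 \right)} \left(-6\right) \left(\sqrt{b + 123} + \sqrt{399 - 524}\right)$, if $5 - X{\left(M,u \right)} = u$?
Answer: $- 360 \sqrt{122} - 1800 i \sqrt{5} \approx -3976.3 - 4024.9 i$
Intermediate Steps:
$b = -1$ ($b = \frac{4}{-4 + \frac{1}{-75} \cdot 0} = \frac{4}{-4 - 0} = \frac{4}{-4 + 0} = \frac{4}{-4} = 4 \left(- \frac{1}{4}\right) = -1$)
$X{\left(M,u \right)} = 5 - u$
$6 X{\left(3,-5 \right)} \left(-6\right) \left(\sqrt{b + 123} + \sqrt{399 - 524}\right) = 6 \left(5 - -5\right) \left(-6\right) \left(\sqrt{-1 + 123} + \sqrt{399 - 524}\right) = 6 \left(5 + 5\right) \left(-6\right) \left(\sqrt{122} + \sqrt{-125}\right) = 6 \cdot 10 \left(-6\right) \left(\sqrt{122} + 5 i \sqrt{5}\right) = 60 \left(-6\right) \left(\sqrt{122} + 5 i \sqrt{5}\right) = - 360 \left(\sqrt{122} + 5 i \sqrt{5}\right) = - 360 \sqrt{122} - 1800 i \sqrt{5}$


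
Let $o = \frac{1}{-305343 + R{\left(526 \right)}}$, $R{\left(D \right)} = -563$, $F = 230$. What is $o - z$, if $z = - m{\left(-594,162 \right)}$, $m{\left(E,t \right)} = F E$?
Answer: $- \frac{41792877721}{305906} \approx -1.3662 \cdot 10^{5}$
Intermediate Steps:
$m{\left(E,t \right)} = 230 E$
$z = 136620$ ($z = - 230 \left(-594\right) = \left(-1\right) \left(-136620\right) = 136620$)
$o = - \frac{1}{305906}$ ($o = \frac{1}{-305343 - 563} = \frac{1}{-305906} = - \frac{1}{305906} \approx -3.269 \cdot 10^{-6}$)
$o - z = - \frac{1}{305906} - 136620 = - \frac{41792877721}{305906}$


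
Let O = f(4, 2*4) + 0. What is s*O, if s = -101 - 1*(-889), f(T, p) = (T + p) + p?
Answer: 15760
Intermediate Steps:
f(T, p) = T + 2*p
s = 788 (s = -101 + 889 = 788)
O = 20 (O = (4 + 2*(2*4)) + 0 = (4 + 2*8) + 0 = (4 + 16) + 0 = 20 + 0 = 20)
s*O = 788*20 = 15760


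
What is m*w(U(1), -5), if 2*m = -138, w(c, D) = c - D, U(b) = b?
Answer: -414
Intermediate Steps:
m = -69 (m = (1/2)*(-138) = -69)
m*w(U(1), -5) = -69*(1 - 1*(-5)) = -69*(1 + 5) = -69*6 = -414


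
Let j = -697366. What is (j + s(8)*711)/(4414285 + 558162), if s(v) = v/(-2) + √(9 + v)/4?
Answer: -700210/4972447 + 711*√17/19889788 ≈ -0.14067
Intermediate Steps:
s(v) = -v/2 + √(9 + v)/4 (s(v) = v*(-½) + √(9 + v)*(¼) = -v/2 + √(9 + v)/4)
(j + s(8)*711)/(4414285 + 558162) = (-697366 + (-½*8 + √(9 + 8)/4)*711)/(4414285 + 558162) = (-697366 + (-4 + √17/4)*711)/4972447 = (-697366 + (-2844 + 711*√17/4))*(1/4972447) = (-700210 + 711*√17/4)*(1/4972447) = -700210/4972447 + 711*√17/19889788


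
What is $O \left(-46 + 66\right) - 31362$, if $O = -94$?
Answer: $-33242$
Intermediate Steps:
$O \left(-46 + 66\right) - 31362 = - 94 \left(-46 + 66\right) - 31362 = \left(-94\right) 20 - 31362 = -1880 - 31362 = -33242$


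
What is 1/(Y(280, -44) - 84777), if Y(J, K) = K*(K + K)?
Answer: -1/80905 ≈ -1.2360e-5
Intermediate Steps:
Y(J, K) = 2*K² (Y(J, K) = K*(2*K) = 2*K²)
1/(Y(280, -44) - 84777) = 1/(2*(-44)² - 84777) = 1/(2*1936 - 84777) = 1/(3872 - 84777) = 1/(-80905) = -1/80905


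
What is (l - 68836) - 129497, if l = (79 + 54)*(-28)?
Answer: -202057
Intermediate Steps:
l = -3724 (l = 133*(-28) = -3724)
(l - 68836) - 129497 = (-3724 - 68836) - 129497 = -72560 - 129497 = -202057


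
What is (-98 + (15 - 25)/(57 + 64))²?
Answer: 140849424/14641 ≈ 9620.2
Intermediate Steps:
(-98 + (15 - 25)/(57 + 64))² = (-98 - 10/121)² = (-11868/121)² = 140849424/14641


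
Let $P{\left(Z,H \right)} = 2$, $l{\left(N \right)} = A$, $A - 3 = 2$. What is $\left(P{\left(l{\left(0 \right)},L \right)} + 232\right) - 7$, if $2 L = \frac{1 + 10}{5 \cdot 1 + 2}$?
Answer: $227$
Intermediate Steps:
$A = 5$ ($A = 3 + 2 = 5$)
$l{\left(N \right)} = 5$
$L = \frac{11}{14}$ ($L = \frac{\left(1 + 10\right) \frac{1}{5 \cdot 1 + 2}}{2} = \frac{11 \frac{1}{5 + 2}}{2} = \frac{11 \cdot \frac{1}{7}}{2} = \frac{1}{2} \cdot \frac{11}{7} = \frac{11}{14} \approx 0.78571$)
$\left(P{\left(l{\left(0 \right)},L \right)} + 232\right) - 7 = \left(2 + 232\right) - 7 = 234 - 7 = 227$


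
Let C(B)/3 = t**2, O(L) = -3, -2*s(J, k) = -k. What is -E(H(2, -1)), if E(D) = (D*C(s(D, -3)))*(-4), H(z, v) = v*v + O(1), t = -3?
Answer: -216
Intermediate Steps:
s(J, k) = k/2 (s(J, k) = -(-1)*k/2 = k/2)
H(z, v) = -3 + v**2 (H(z, v) = v*v - 3 = v**2 - 3 = -3 + v**2)
C(B) = 27 (C(B) = 3*(-3)**2 = 3*9 = 27)
E(D) = -108*D (E(D) = (D*27)*(-4) = (27*D)*(-4) = -108*D)
-E(H(2, -1)) = -(-108)*(-3 + (-1)**2) = -(-108)*(-3 + 1) = -(-108)*(-2) = -1*216 = -216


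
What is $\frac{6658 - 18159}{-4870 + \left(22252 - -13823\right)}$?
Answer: $- \frac{11501}{31205} \approx -0.36856$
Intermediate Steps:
$\frac{6658 - 18159}{-4870 + \left(22252 - -13823\right)} = - \frac{11501}{-4870 + \left(22252 + 13823\right)} = - \frac{11501}{-4870 + 36075} = - \frac{11501}{31205}$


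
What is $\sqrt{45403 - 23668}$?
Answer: $3 \sqrt{2415} \approx 147.43$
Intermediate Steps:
$\sqrt{45403 - 23668} = \sqrt{21735} = 3 \sqrt{2415}$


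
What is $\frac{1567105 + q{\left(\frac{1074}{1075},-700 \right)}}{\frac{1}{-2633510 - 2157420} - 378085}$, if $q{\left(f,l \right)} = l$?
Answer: $- \frac{2501512235550}{603792923017} \approx -4.143$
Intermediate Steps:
$\frac{1567105 + q{\left(\frac{1074}{1075},-700 \right)}}{\frac{1}{-2633510 - 2157420} - 378085} = \frac{1567105 - 700}{\frac{1}{-2633510 - 2157420} - 378085} = \frac{1566405}{\frac{1}{-4790930} - 378085} = \frac{1566405}{- \frac{1}{4790930} - 378085} = \frac{1566405}{- \frac{1811378769051}{4790930}} = 1566405 \left(- \frac{4790930}{1811378769051}\right) = - \frac{2501512235550}{603792923017}$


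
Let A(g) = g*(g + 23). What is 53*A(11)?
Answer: 19822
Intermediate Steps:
A(g) = g*(23 + g)
53*A(11) = 53*(11*(23 + 11)) = 53*(11*34) = 53*374 = 19822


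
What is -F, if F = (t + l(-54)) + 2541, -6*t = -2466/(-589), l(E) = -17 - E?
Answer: -1518031/589 ≈ -2577.3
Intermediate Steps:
t = -411/589 (t = -(-411)/(-589) = -(-411)*(-1)/589 = -1/6*2466/589 = -411/589 ≈ -0.69779)
F = 1518031/589 (F = (-411/589 + (-17 - 1*(-54))) + 2541 = (-411/589 + (-17 + 54)) + 2541 = (-411/589 + 37) + 2541 = 21382/589 + 2541 = 1518031/589 ≈ 2577.3)
-F = -1*1518031/589 = -1518031/589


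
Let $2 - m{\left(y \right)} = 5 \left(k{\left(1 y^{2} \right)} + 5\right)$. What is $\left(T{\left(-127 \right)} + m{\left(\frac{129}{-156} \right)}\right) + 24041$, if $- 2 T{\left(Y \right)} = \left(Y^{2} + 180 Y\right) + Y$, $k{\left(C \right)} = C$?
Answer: $\frac{74207443}{2704} \approx 27444.0$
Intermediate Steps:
$m{\left(y \right)} = -23 - 5 y^{2}$ ($m{\left(y \right)} = 2 - 5 \left(1 y^{2} + 5\right) = 2 - 5 \left(y^{2} + 5\right) = 2 - 5 \left(5 + y^{2}\right) = 2 - \left(25 + 5 y^{2}\right) = -23 - 5 y^{2}$)
$T{\left(Y \right)} = - \frac{181 Y}{2} - \frac{Y^{2}}{2}$ ($T{\left(Y \right)} = - \frac{\left(Y^{2} + 180 Y\right) + Y}{2} = - \frac{Y^{2} + 181 Y}{2} = - \frac{181 Y}{2} - \frac{Y^{2}}{2}$)
$\left(T{\left(-127 \right)} + m{\left(\frac{129}{-156} \right)}\right) + 24041 = \left(\left(- \frac{1}{2}\right) \left(-127\right) \left(181 - 127\right) - \left(23 + 5 \left(\frac{129}{-156}\right)^{2}\right)\right) + 24041 = \left(\left(- \frac{1}{2}\right) \left(-127\right) 54 - \left(23 + 5 \left(129 \left(- \frac{1}{156}\right)\right)^{2}\right)\right) + 24041 = \left(3429 - \left(23 + 5 \left(- \frac{43}{52}\right)^{2}\right)\right) + 24041 = \left(3429 - \frac{71437}{2704}\right) + 24041 = \frac{9200579}{2704} + 24041 = \frac{74207443}{2704}$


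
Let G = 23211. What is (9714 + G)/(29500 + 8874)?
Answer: 32925/38374 ≈ 0.85800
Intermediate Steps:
(9714 + G)/(29500 + 8874) = (9714 + 23211)/(29500 + 8874) = 32925/38374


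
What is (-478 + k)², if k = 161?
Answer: 100489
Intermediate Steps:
(-478 + k)² = (-478 + 161)² = (-317)² = 100489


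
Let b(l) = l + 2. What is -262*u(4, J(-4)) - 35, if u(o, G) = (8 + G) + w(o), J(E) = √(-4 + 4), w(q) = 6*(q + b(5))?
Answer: -19423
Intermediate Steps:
b(l) = 2 + l
w(q) = 42 + 6*q (w(q) = 6*(q + (2 + 5)) = 6*(q + 7) = 6*(7 + q) = 42 + 6*q)
J(E) = 0 (J(E) = √0 = 0)
u(o, G) = 50 + G + 6*o (u(o, G) = (8 + G) + (42 + 6*o) = 50 + G + 6*o)
-262*u(4, J(-4)) - 35 = -262*(50 + 0 + 6*4) - 35 = -262*(50 + 0 + 24) - 35 = -262*74 - 35 = -19388 - 35 = -19423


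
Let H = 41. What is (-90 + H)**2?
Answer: 2401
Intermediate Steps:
(-90 + H)**2 = (-90 + 41)**2 = (-49)**2 = 2401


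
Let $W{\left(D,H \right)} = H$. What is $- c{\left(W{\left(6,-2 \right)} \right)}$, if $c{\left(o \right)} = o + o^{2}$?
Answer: $-2$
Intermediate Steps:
$- c{\left(W{\left(6,-2 \right)} \right)} = - \left(-2\right) \left(1 - 2\right) = - \left(-2\right) \left(-1\right) = \left(-1\right) 2 = -2$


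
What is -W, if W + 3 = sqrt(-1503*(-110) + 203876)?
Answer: 3 - sqrt(369206) ≈ -604.62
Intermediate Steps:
W = -3 + sqrt(369206) (W = -3 + sqrt(-1503*(-110) + 203876) = -3 + sqrt(165330 + 203876) = -3 + sqrt(369206) ≈ 604.62)
-W = -(-3 + sqrt(369206)) = 3 - sqrt(369206)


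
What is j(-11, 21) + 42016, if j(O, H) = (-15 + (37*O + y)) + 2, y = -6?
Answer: 41590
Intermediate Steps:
j(O, H) = -19 + 37*O (j(O, H) = (-15 + (37*O - 6)) + 2 = (-15 + (-6 + 37*O)) + 2 = (-21 + 37*O) + 2 = -19 + 37*O)
j(-11, 21) + 42016 = (-19 + 37*(-11)) + 42016 = (-19 - 407) + 42016 = -426 + 42016 = 41590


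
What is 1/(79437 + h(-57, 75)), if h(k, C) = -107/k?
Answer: 57/4528016 ≈ 1.2588e-5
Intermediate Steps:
1/(79437 + h(-57, 75)) = 1/(79437 - 107/(-57)) = 1/(79437 - 107*(-1/57)) = 1/(79437 + 107/57) = 1/(4528016/57) = 57/4528016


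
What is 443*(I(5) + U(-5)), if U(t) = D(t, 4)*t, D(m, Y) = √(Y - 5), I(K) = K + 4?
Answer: 3987 - 2215*I ≈ 3987.0 - 2215.0*I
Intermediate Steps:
I(K) = 4 + K
D(m, Y) = √(-5 + Y)
U(t) = I*t (U(t) = √(-5 + 4)*t = √(-1)*t = I*t)
443*(I(5) + U(-5)) = 443*((4 + 5) + I*(-5)) = 443*(9 - 5*I) = 3987 - 2215*I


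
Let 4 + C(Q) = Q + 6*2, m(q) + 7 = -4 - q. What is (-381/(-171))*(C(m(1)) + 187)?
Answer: 7747/19 ≈ 407.74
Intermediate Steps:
m(q) = -11 - q (m(q) = -7 + (-4 - q) = -11 - q)
C(Q) = 8 + Q (C(Q) = -4 + (Q + 6*2) = -4 + (Q + 12) = -4 + (12 + Q) = 8 + Q)
(-381/(-171))*(C(m(1)) + 187) = (-381/(-171))*((8 + (-11 - 1*1)) + 187) = (-381*(-1/171))*((8 + (-11 - 1)) + 187) = 127*((8 - 12) + 187)/57 = 127*(-4 + 187)/57 = (127/57)*183 = 7747/19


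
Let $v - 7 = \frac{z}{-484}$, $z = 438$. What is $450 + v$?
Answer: $\frac{110375}{242} \approx 456.1$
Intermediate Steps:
$v = \frac{1475}{242}$ ($v = 7 + \frac{438}{-484} = 7 + 438 \left(- \frac{1}{484}\right) = 7 - \frac{219}{242} = \frac{1475}{242} \approx 6.095$)
$450 + v = 450 + \frac{1475}{242} = \frac{110375}{242}$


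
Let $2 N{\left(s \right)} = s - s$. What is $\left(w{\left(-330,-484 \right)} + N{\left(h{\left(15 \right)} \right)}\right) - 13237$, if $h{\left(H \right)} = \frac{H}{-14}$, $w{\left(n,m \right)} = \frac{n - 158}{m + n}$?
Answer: $- \frac{5387215}{407} \approx -13236.0$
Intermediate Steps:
$w{\left(n,m \right)} = \frac{-158 + n}{m + n}$
$h{\left(H \right)} = - \frac{H}{14}$
$N{\left(s \right)} = 0$ ($N{\left(s \right)} = \frac{s - s}{2} = \frac{1}{2} \cdot 0 = 0$)
$\left(w{\left(-330,-484 \right)} + N{\left(h{\left(15 \right)} \right)}\right) - 13237 = \left(\frac{-158 - 330}{-484 - 330} + 0\right) - 13237 = \left(\frac{1}{-814} \left(-488\right) + 0\right) - 13237 = \left(\left(- \frac{1}{814}\right) \left(-488\right) + 0\right) - 13237 = \left(\frac{244}{407} + 0\right) - 13237 = \frac{244}{407} - 13237 = - \frac{5387215}{407}$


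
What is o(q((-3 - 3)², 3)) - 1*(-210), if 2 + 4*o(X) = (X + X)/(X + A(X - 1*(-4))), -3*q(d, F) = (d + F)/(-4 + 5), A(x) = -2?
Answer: 3149/15 ≈ 209.93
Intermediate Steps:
q(d, F) = -F/3 - d/3 (q(d, F) = -(d + F)/(3*(-4 + 5)) = -(F + d)/(3*1) = -(F + d)/3 = -F/3 - d/3)
o(X) = -½ + X/(2*(-2 + X)) (o(X) = -½ + ((X + X)/(X - 2))/4 = -½ + ((2*X)/(-2 + X))/4 = -½ + (2*X/(-2 + X))/4 = -½ + X/(2*(-2 + X)))
o(q((-3 - 3)², 3)) - 1*(-210) = 1/(-2 + (-⅓*3 - (-3 - 3)²/3)) - 1*(-210) = 1/(-2 + (-1 - ⅓*(-6)²)) + 210 = 1/(-2 + (-1 - ⅓*36)) + 210 = 1/(-2 + (-1 - 12)) + 210 = 1/(-2 - 13) + 210 = 1/(-15) + 210 = -1/15 + 210 = 3149/15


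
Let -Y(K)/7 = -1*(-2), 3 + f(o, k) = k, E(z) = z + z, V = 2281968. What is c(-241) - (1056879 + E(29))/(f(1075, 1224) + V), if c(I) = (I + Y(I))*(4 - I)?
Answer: -142643289712/2283189 ≈ -62475.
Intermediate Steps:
E(z) = 2*z
f(o, k) = -3 + k
Y(K) = -14 (Y(K) = -(-7)*(-2) = -7*2 = -14)
c(I) = (-14 + I)*(4 - I) (c(I) = (I - 14)*(4 - I) = (-14 + I)*(4 - I))
c(-241) - (1056879 + E(29))/(f(1075, 1224) + V) = (-56 - 1*(-241)**2 + 18*(-241)) - (1056879 + 2*29)/((-3 + 1224) + 2281968) = (-56 - 1*58081 - 4338) - (1056879 + 58)/(1221 + 2281968) = (-56 - 58081 - 4338) - 1056937/2283189 = -62475 - 1056937/2283189 = -142643289712/2283189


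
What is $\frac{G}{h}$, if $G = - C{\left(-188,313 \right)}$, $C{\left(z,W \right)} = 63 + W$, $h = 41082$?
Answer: $- \frac{188}{20541} \approx -0.0091524$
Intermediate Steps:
$G = -376$ ($G = - (63 + 313) = \left(-1\right) 376 = -376$)
$\frac{G}{h} = - \frac{376}{41082} = \left(-376\right) \frac{1}{41082} = - \frac{188}{20541}$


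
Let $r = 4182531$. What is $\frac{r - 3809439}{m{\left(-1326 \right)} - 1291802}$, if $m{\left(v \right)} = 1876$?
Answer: $- \frac{186546}{644963} \approx -0.28924$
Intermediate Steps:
$\frac{r - 3809439}{m{\left(-1326 \right)} - 1291802} = \frac{4182531 - 3809439}{1876 - 1291802} = \frac{373092}{-1289926} = 373092 \left(- \frac{1}{1289926}\right) = - \frac{186546}{644963}$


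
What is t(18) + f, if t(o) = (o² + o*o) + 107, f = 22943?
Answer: 23698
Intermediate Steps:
t(o) = 107 + 2*o² (t(o) = (o² + o²) + 107 = 2*o² + 107 = 107 + 2*o²)
t(18) + f = (107 + 2*18²) + 22943 = (107 + 2*324) + 22943 = (107 + 648) + 22943 = 755 + 22943 = 23698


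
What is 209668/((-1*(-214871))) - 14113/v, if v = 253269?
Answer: 4427441/4812111 ≈ 0.92006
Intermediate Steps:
209668/((-1*(-214871))) - 14113/v = 209668/((-1*(-214871))) - 14113/253269 = 209668/214871 - 14113*1/253269 = 209668*(1/214871) - 14113/253269 = 4876/4997 - 14113/253269 = 4427441/4812111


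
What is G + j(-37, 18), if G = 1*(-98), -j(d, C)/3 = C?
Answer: -152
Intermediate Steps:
j(d, C) = -3*C
G = -98
G + j(-37, 18) = -98 - 3*18 = -98 - 54 = -152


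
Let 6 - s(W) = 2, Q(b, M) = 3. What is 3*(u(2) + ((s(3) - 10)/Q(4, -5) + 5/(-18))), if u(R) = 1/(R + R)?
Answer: -73/12 ≈ -6.0833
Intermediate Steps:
s(W) = 4 (s(W) = 6 - 1*2 = 6 - 2 = 4)
u(R) = 1/(2*R)
3*(u(2) + ((s(3) - 10)/Q(4, -5) + 5/(-18))) = 3*((½)/2 + ((4 - 10)/3 + 5/(-18))) = 3*((½)*(½) + (-6*⅓ + 5*(-1/18))) = 3*(¼ + (-2 - 5/18)) = 3*(¼ - 41/18) = 3*(-73/36) = -73/12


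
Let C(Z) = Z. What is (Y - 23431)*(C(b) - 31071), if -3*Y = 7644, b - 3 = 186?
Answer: 802283478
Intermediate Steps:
b = 189 (b = 3 + 186 = 189)
Y = -2548 (Y = -⅓*7644 = -2548)
(Y - 23431)*(C(b) - 31071) = (-2548 - 23431)*(189 - 31071) = -25979*(-30882) = 802283478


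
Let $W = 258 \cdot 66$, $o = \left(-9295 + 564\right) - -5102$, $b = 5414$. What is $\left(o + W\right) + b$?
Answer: $18813$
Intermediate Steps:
$o = -3629$ ($o = -8731 + 5102 = -3629$)
$W = 17028$
$\left(o + W\right) + b = \left(-3629 + 17028\right) + 5414 = 13399 + 5414 = 18813$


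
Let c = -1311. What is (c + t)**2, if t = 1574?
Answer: 69169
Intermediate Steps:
(c + t)**2 = (-1311 + 1574)**2 = 263**2 = 69169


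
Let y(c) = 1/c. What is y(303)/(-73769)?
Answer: -1/22352007 ≈ -4.4739e-8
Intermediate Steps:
y(303)/(-73769) = 1/(303*(-73769)) = (1/303)*(-1/73769) = -1/22352007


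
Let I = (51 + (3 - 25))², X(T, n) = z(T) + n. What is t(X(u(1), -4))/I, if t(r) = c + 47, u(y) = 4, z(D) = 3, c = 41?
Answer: 88/841 ≈ 0.10464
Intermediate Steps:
X(T, n) = 3 + n
t(r) = 88 (t(r) = 41 + 47 = 88)
I = 841 (I = (51 - 22)² = 29² = 841)
t(X(u(1), -4))/I = 88/841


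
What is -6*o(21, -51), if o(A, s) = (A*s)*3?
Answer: 19278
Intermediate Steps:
o(A, s) = 3*A*s
-6*o(21, -51) = -18*21*(-51) = -6*(-3213) = 19278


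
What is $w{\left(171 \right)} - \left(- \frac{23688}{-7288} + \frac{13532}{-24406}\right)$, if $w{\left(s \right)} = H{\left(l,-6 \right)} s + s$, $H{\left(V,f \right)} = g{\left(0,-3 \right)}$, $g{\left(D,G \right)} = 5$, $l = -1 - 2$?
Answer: $\frac{11376004001}{11116933} \approx 1023.3$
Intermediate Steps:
$l = -3$ ($l = -1 - 2 = -3$)
$H{\left(V,f \right)} = 5$
$w{\left(s \right)} = 6 s$ ($w{\left(s \right)} = 5 s + s = 6 s$)
$w{\left(171 \right)} - \left(- \frac{23688}{-7288} + \frac{13532}{-24406}\right) = 6 \cdot 171 - \left(- \frac{23688}{-7288} + \frac{13532}{-24406}\right) = 1026 - \left(\left(-23688\right) \left(- \frac{1}{7288}\right) + 13532 \left(- \frac{1}{24406}\right)\right) = 1026 - \left(\frac{2961}{911} - \frac{6766}{12203}\right) = 1026 - \frac{29969257}{11116933} = \frac{11376004001}{11116933}$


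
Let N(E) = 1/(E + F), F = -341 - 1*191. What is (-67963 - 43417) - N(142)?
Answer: -43438199/390 ≈ -1.1138e+5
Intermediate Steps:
F = -532 (F = -341 - 191 = -532)
N(E) = 1/(-532 + E) (N(E) = 1/(E - 532) = 1/(-532 + E))
(-67963 - 43417) - N(142) = (-67963 - 43417) - 1/(-532 + 142) = -111380 - 1/(-390) = -111380 - 1*(-1/390) = -111380 + 1/390 = -43438199/390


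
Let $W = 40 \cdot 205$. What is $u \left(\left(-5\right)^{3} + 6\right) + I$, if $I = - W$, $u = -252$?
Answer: $21788$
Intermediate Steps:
$W = 8200$
$I = -8200$ ($I = \left(-1\right) 8200 = -8200$)
$u \left(\left(-5\right)^{3} + 6\right) + I = - 252 \left(\left(-5\right)^{3} + 6\right) - 8200 = - 252 \left(-125 + 6\right) - 8200 = \left(-252\right) \left(-119\right) - 8200 = 29988 - 8200 = 21788$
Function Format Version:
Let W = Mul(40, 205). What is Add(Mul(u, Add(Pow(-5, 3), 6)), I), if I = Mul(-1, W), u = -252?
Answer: 21788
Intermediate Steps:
W = 8200
I = -8200 (I = Mul(-1, 8200) = -8200)
Add(Mul(u, Add(Pow(-5, 3), 6)), I) = Add(Mul(-252, Add(Pow(-5, 3), 6)), -8200) = Add(Mul(-252, Add(-125, 6)), -8200) = Add(Mul(-252, -119), -8200) = Add(29988, -8200) = 21788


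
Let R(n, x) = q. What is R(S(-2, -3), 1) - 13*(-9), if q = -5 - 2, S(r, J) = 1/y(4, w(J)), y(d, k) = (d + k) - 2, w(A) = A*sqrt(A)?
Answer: 110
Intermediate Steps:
w(A) = A**(3/2)
y(d, k) = -2 + d + k
S(r, J) = 1/(2 + J**(3/2)) (S(r, J) = 1/(-2 + 4 + J**(3/2)) = 1/(2 + J**(3/2)))
q = -7
R(n, x) = -7
R(S(-2, -3), 1) - 13*(-9) = -7 - 13*(-9) = -7 + 117 = 110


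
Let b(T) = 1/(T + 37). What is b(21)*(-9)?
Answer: -9/58 ≈ -0.15517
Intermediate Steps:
b(T) = 1/(37 + T)
b(21)*(-9) = -9/(37 + 21) = -9/58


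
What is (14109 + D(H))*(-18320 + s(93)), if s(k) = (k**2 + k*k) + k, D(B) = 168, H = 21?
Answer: -13263333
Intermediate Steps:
s(k) = k + 2*k**2 (s(k) = (k**2 + k**2) + k = 2*k**2 + k = k + 2*k**2)
(14109 + D(H))*(-18320 + s(93)) = (14109 + 168)*(-18320 + 93*(1 + 2*93)) = 14277*(-18320 + 93*(1 + 186)) = 14277*(-18320 + 93*187) = 14277*(-18320 + 17391) = 14277*(-929) = -13263333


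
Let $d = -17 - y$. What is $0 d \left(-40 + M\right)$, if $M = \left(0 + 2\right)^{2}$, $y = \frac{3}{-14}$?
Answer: $0$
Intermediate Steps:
$y = - \frac{3}{14}$ ($y = 3 \left(- \frac{1}{14}\right) = - \frac{3}{14} \approx -0.21429$)
$M = 4$ ($M = 2^{2} = 4$)
$d = - \frac{235}{14}$ ($d = -17 - - \frac{3}{14} = -17 + \frac{3}{14} = - \frac{235}{14} \approx -16.786$)
$0 d \left(-40 + M\right) = 0 \left(- \frac{235}{14}\right) \left(-40 + 4\right) = 0 \left(-36\right) = 0$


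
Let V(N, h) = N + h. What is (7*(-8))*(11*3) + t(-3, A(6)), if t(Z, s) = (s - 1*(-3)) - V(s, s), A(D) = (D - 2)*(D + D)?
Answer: -1893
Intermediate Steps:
A(D) = 2*D*(-2 + D) (A(D) = (-2 + D)*(2*D) = 2*D*(-2 + D))
t(Z, s) = 3 - s (t(Z, s) = (s - 1*(-3)) - (s + s) = (s + 3) - 2*s = (3 + s) - 2*s = 3 - s)
(7*(-8))*(11*3) + t(-3, A(6)) = (7*(-8))*(11*3) + (3 - 2*6*(-2 + 6)) = -56*33 + (3 - 2*6*4) = -1848 + (3 - 1*48) = -1848 + (3 - 48) = -1848 - 45 = -1893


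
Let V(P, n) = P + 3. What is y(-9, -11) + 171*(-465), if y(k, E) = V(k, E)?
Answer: -79521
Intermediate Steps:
V(P, n) = 3 + P
y(k, E) = 3 + k
y(-9, -11) + 171*(-465) = (3 - 9) + 171*(-465) = -6 - 79515 = -79521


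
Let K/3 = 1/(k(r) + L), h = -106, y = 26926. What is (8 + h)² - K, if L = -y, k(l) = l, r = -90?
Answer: 259461667/27016 ≈ 9604.0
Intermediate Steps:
L = -26926 (L = -1*26926 = -26926)
K = -3/27016 (K = 3/(-90 - 26926) = 3/(-27016) = 3*(-1/27016) = -3/27016 ≈ -0.00011105)
(8 + h)² - K = (8 - 106)² - 1*(-3/27016) = (-98)² + 3/27016 = 9604 + 3/27016 = 259461667/27016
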